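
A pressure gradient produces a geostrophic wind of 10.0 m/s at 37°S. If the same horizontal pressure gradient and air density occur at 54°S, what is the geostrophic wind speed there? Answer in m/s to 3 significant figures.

7.44 m/s

With the same pressure gradient and density, V_g ∝ 1/f ∝ 1/sin φ.
V₂ = V₁ · sin φ₁ / sin φ₂ = 10.0 × sin 37° / sin 54°
V₂ = 10.0 × 0.6018/0.8090 = 7.44 m/s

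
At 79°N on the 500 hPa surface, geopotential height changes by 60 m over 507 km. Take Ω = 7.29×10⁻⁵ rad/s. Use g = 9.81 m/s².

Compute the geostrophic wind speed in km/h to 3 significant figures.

29.2 km/h

Coriolis parameter at 79°N:
f = 2Ω sin φ = 2 × 7.29×10⁻⁵ × sin 79° = 1.43×10⁻⁴ s⁻¹
Height gradient: |∂Z/∂n| = 60 m / 507000 m = 1.18×10⁻⁴
On a pressure surface, geostrophic balance gives V_g = (g/f)|∂Z/∂n|:
V_g = 9.81 × 1.18×10⁻⁴ / 1.43×10⁻⁴ = 8.11 m/s
Converting: 8.11 m/s × 3.6 = 29.2 km/h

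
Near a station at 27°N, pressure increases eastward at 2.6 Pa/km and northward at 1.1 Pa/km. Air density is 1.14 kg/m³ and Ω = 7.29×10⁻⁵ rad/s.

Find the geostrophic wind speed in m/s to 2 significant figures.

Coriolis parameter at 27°N:
f = 2Ω sin φ = 2 × 7.29×10⁻⁵ × sin 27° = 6.62×10⁻⁵ s⁻¹
Component geostrophic relations (x east, y north):
u_g = −(1/(fρ)) ∂P/∂y,  v_g = (1/(fρ)) ∂P/∂x
u_g = −(1.1×10⁻³)/(6.62×10⁻⁵ × 1.14) = −14.6 m/s;  v_g = (2.6×10⁻³)/(6.62×10⁻⁵ × 1.14) = 34.5 m/s
|V_g| = √(u_g² + v_g²) = 37.4 m/s

37 m/s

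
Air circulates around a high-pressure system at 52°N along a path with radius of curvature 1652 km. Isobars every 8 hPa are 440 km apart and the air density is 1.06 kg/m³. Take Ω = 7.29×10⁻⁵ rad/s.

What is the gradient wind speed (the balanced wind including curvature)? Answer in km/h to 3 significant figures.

58.8 km/h

Coriolis parameter at 52°N:
f = 2Ω sin φ = 2 × 7.29×10⁻⁵ × sin 52° = 1.15×10⁻⁴ s⁻¹
Pressure gradient: |∂P/∂n| = 800 Pa / 440000 m = 1.82×10⁻³ Pa/m
Geostrophic speed: V_g = |∂P/∂n|/(fρ) = 1.82×10⁻³/(1.15×10⁻⁴ × 1.06) = 14.9 m/s
Around a high, pressure-gradient force acts outward with centrifugal, so Coriolis balances both:
fV = (1/ρ)|∂P/∂n| + V²/R  →  V² − fR·V + fR·V_g = 0
With fR = 1.15×10⁻⁴ × 1652×10³ m = 190 m/s:
V = [fR − √((fR)² − 4 fR V_g)]/2 = [190 − √(190² − 4×190×14.9)]/2 = 16.3 m/s
Supergeostrophic (V > V_g = 14.9 m/s), as expected around a high.
Converting: 16.3 m/s × 3.6 = 58.8 km/h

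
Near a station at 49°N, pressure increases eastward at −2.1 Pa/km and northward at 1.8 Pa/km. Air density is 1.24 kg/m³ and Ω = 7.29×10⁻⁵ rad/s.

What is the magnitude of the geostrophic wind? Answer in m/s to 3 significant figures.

20.3 m/s

Coriolis parameter at 49°N:
f = 2Ω sin φ = 2 × 7.29×10⁻⁵ × sin 49° = 1.10×10⁻⁴ s⁻¹
Component geostrophic relations (x east, y north):
u_g = −(1/(fρ)) ∂P/∂y,  v_g = (1/(fρ)) ∂P/∂x
u_g = −(1.8×10⁻³)/(1.10×10⁻⁴ × 1.24) = −13.2 m/s;  v_g = (−2.1×10⁻³)/(1.10×10⁻⁴ × 1.24) = −15.4 m/s
|V_g| = √(u_g² + v_g²) = 20.3 m/s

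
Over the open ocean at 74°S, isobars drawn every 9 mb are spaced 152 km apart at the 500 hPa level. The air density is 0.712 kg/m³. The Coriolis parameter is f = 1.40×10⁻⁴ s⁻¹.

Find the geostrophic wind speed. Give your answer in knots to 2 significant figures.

120 knots

Pressure gradient: |∂P/∂n| = 900 Pa / 152000 m = 5.92×10⁻³ Pa/m
Geostrophic balance (pressure-gradient force = Coriolis force):
V_g = (1/(fρ)) |∂P/∂n| = 5.92×10⁻³ / (1.40×10⁻⁴ × 0.712) = 59.4 m/s
Converting: 59.4 m/s × 1.944 = 120 knots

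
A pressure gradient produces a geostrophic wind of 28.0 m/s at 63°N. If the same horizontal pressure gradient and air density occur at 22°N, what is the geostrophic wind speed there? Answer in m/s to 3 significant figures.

66.6 m/s

With the same pressure gradient and density, V_g ∝ 1/f ∝ 1/sin φ.
V₂ = V₁ · sin φ₁ / sin φ₂ = 28.0 × sin 63° / sin 22°
V₂ = 28.0 × 0.8910/0.3746 = 66.6 m/s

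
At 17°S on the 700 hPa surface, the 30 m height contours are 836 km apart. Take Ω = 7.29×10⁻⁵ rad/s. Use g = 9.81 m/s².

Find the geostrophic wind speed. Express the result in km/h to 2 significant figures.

Coriolis parameter at 17°S:
f = 2Ω sin φ = 2 × 7.29×10⁻⁵ × sin 17° = 4.26×10⁻⁵ s⁻¹
Height gradient: |∂Z/∂n| = 30 m / 836000 m = 3.59×10⁻⁵
On a pressure surface, geostrophic balance gives V_g = (g/f)|∂Z/∂n|:
V_g = 9.81 × 3.59×10⁻⁵ / 4.26×10⁻⁵ = 8.26 m/s
Converting: 8.26 m/s × 3.6 = 30 km/h

30 km/h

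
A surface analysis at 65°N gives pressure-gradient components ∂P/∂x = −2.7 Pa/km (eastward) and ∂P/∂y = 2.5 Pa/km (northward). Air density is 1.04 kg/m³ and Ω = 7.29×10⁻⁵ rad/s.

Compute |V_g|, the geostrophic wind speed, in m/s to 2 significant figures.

Coriolis parameter at 65°N:
f = 2Ω sin φ = 2 × 7.29×10⁻⁵ × sin 65° = 1.32×10⁻⁴ s⁻¹
Component geostrophic relations (x east, y north):
u_g = −(1/(fρ)) ∂P/∂y,  v_g = (1/(fρ)) ∂P/∂x
u_g = −(2.5×10⁻³)/(1.32×10⁻⁴ × 1.04) = −18.2 m/s;  v_g = (−2.7×10⁻³)/(1.32×10⁻⁴ × 1.04) = −19.6 m/s
|V_g| = √(u_g² + v_g²) = 26.8 m/s

27 m/s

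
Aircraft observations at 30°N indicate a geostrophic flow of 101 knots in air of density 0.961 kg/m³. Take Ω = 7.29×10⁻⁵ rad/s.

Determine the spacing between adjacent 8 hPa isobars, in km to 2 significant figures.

220 km

Coriolis parameter at 30°N:
f = 2Ω sin φ = 2 × 7.29×10⁻⁵ × sin 30° = 7.29×10⁻⁵ s⁻¹
Wind speed in SI: 101 knots = 52.0 m/s
Geostrophic balance rearranged: |∂P/∂n| = f ρ V_g
|∂P/∂n| = 7.29×10⁻⁵ × 0.961 × 52.0 = 3.64×10⁻³ Pa/m
Isobar spacing: Δn = ΔP/|∂P/∂n| = 800 Pa / 3.64×10⁻³ Pa/m = 219776 m ≈ 220 km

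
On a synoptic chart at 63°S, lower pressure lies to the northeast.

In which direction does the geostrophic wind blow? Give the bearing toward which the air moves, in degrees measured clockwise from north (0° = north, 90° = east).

315°

The pressure-gradient force points toward the northeast (bearing 045°).
Geostrophic balance: in the Southern Hemisphere the Coriolis force deflects motion to the left, so the geostrophic wind blows 90° to the left of the pressure-gradient force (low pressure on the right).
Rotating 045° by 90° counterclockwise gives 315° — the wind blows toward the northwest.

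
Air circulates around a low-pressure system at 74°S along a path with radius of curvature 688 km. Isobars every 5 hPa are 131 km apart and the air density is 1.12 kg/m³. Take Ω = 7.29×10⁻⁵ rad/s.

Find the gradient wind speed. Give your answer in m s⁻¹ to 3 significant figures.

Coriolis parameter at 74°S:
f = 2Ω sin φ = 2 × 7.29×10⁻⁵ × sin 74° = 1.40×10⁻⁴ s⁻¹
Pressure gradient: |∂P/∂n| = 500 Pa / 131000 m = 3.82×10⁻³ Pa/m
Geostrophic speed: V_g = |∂P/∂n|/(fρ) = 3.82×10⁻³/(1.40×10⁻⁴ × 1.12) = 24.3 m/s
Around a low, centrifugal force acts outward with Coriolis, so pressure-gradient force balances both:
(1/ρ)|∂P/∂n| = fV + V²/R  →  V² + fR·V − fR·V_g = 0
With fR = 1.40×10⁻⁴ × 688×10³ m = 96.4 m/s:
V = [−fR + √((fR)² + 4 fR V_g)]/2 = [−96.4 + √(96.4² + 4×96.4×24.3)]/2 = 20.1 m/s
Subgeostrophic (V < V_g = 24.3 m/s), as expected around a low.

20.1 m s⁻¹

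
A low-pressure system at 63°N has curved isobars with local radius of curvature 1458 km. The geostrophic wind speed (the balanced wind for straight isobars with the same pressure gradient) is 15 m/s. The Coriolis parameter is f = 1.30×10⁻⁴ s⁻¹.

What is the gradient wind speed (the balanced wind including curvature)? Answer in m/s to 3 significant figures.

14.0 m/s

Around a low, centrifugal force acts outward with Coriolis, so pressure-gradient force balances both:
(1/ρ)|∂P/∂n| = fV + V²/R  →  V² + fR·V − fR·V_g = 0
With fR = 1.30×10⁻⁴ × 1458×10³ m = 190 m/s:
V = [−fR + √((fR)² + 4 fR V_g)]/2 = [−190 + √(190² + 4×190×15)]/2 = 14 m/s
Subgeostrophic (V < V_g = 15 m/s), as expected around a low.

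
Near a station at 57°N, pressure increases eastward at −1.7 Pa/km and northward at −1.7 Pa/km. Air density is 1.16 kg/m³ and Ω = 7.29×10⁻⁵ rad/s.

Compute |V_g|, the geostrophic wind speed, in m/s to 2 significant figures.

17 m/s

Coriolis parameter at 57°N:
f = 2Ω sin φ = 2 × 7.29×10⁻⁵ × sin 57° = 1.22×10⁻⁴ s⁻¹
Component geostrophic relations (x east, y north):
u_g = −(1/(fρ)) ∂P/∂y,  v_g = (1/(fρ)) ∂P/∂x
u_g = −(−1.7×10⁻³)/(1.22×10⁻⁴ × 1.16) = 12.0 m/s;  v_g = (−1.7×10⁻³)/(1.22×10⁻⁴ × 1.16) = −12.0 m/s
|V_g| = √(u_g² + v_g²) = 16.9 m/s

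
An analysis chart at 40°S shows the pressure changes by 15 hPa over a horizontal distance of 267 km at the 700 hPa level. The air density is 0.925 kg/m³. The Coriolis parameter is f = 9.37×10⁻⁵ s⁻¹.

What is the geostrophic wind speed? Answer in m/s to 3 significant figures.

Pressure gradient: |∂P/∂n| = 1500 Pa / 267000 m = 5.62×10⁻³ Pa/m
Geostrophic balance (pressure-gradient force = Coriolis force):
V_g = (1/(fρ)) |∂P/∂n| = 5.62×10⁻³ / (9.37×10⁻⁵ × 0.925) = 64.8 m/s

64.8 m/s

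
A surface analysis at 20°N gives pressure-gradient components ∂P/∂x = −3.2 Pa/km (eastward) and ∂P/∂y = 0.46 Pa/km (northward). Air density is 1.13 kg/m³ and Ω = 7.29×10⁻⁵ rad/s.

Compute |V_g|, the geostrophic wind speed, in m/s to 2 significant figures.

Coriolis parameter at 20°N:
f = 2Ω sin φ = 2 × 7.29×10⁻⁵ × sin 20° = 4.99×10⁻⁵ s⁻¹
Component geostrophic relations (x east, y north):
u_g = −(1/(fρ)) ∂P/∂y,  v_g = (1/(fρ)) ∂P/∂x
u_g = −(0.46×10⁻³)/(4.99×10⁻⁵ × 1.13) = −8.16 m/s;  v_g = (−3.2×10⁻³)/(4.99×10⁻⁵ × 1.13) = −56.8 m/s
|V_g| = √(u_g² + v_g²) = 57.4 m/s

57 m/s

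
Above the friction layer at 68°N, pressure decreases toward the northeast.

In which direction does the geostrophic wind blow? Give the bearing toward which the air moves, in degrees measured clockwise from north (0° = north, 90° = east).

135°

The pressure-gradient force points toward the northeast (bearing 045°).
Geostrophic balance: in the Northern Hemisphere the Coriolis force deflects motion to the right, so the geostrophic wind blows 90° to the right of the pressure-gradient force (low pressure on the left).
Rotating 045° by 90° clockwise gives 135° — the wind blows toward the southeast.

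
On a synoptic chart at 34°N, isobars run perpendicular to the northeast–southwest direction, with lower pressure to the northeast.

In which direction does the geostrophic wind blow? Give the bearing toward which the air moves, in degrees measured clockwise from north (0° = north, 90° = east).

The pressure-gradient force points toward the northeast (bearing 045°).
Geostrophic balance: in the Northern Hemisphere the Coriolis force deflects motion to the right, so the geostrophic wind blows 90° to the right of the pressure-gradient force (low pressure on the left).
Rotating 045° by 90° clockwise gives 135° — the wind blows toward the southeast.

135°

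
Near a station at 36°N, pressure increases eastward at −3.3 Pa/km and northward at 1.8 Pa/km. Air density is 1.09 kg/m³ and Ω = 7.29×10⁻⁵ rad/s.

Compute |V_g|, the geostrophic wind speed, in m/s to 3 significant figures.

40.2 m/s

Coriolis parameter at 36°N:
f = 2Ω sin φ = 2 × 7.29×10⁻⁵ × sin 36° = 8.57×10⁻⁵ s⁻¹
Component geostrophic relations (x east, y north):
u_g = −(1/(fρ)) ∂P/∂y,  v_g = (1/(fρ)) ∂P/∂x
u_g = −(1.8×10⁻³)/(8.57×10⁻⁵ × 1.09) = −19.3 m/s;  v_g = (−3.3×10⁻³)/(8.57×10⁻⁵ × 1.09) = −35.3 m/s
|V_g| = √(u_g² + v_g²) = 40.2 m/s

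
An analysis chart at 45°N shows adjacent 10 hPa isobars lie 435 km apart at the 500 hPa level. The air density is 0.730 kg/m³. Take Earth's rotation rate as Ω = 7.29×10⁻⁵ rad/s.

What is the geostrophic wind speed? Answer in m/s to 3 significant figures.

Coriolis parameter at 45°N:
f = 2Ω sin φ = 2 × 7.29×10⁻⁵ × sin 45° = 1.03×10⁻⁴ s⁻¹
Pressure gradient: |∂P/∂n| = 1000 Pa / 435000 m = 2.30×10⁻³ Pa/m
Geostrophic balance (pressure-gradient force = Coriolis force):
V_g = (1/(fρ)) |∂P/∂n| = 2.30×10⁻³ / (1.03×10⁻⁴ × 0.730) = 30.5 m/s

30.5 m/s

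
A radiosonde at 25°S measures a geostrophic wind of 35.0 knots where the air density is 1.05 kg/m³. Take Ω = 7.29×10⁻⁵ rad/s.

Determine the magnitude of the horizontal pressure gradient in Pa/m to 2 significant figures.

1.2×10⁻³ Pa/m

Coriolis parameter at 25°S:
f = 2Ω sin φ = 2 × 7.29×10⁻⁵ × sin 25° = 6.16×10⁻⁵ s⁻¹
Wind speed in SI: 35.0 knots = 18.0 m/s
Geostrophic balance rearranged: |∂P/∂n| = f ρ V_g
|∂P/∂n| = 6.16×10⁻⁵ × 1.05 × 18.0 = 1.16×10⁻³ Pa/m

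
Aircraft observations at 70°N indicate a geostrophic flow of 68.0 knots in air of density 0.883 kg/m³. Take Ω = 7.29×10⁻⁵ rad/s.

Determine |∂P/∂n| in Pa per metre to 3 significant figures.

Coriolis parameter at 70°N:
f = 2Ω sin φ = 2 × 7.29×10⁻⁵ × sin 70° = 1.37×10⁻⁴ s⁻¹
Wind speed in SI: 68.0 knots = 35.0 m/s
Geostrophic balance rearranged: |∂P/∂n| = f ρ V_g
|∂P/∂n| = 1.37×10⁻⁴ × 0.883 × 35.0 = 4.23×10⁻³ Pa/m

4.23×10⁻³ Pa/m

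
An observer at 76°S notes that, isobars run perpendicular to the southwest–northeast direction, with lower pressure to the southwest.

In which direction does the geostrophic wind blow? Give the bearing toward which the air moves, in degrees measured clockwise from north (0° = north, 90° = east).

The pressure-gradient force points toward the southwest (bearing 225°).
Geostrophic balance: in the Southern Hemisphere the Coriolis force deflects motion to the left, so the geostrophic wind blows 90° to the left of the pressure-gradient force (low pressure on the right).
Rotating 225° by 90° counterclockwise gives 135° — the wind blows toward the southeast.

135°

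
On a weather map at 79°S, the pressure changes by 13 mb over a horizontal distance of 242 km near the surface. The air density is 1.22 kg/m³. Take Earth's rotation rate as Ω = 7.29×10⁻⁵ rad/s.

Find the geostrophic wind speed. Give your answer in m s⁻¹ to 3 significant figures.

Coriolis parameter at 79°S:
f = 2Ω sin φ = 2 × 7.29×10⁻⁵ × sin 79° = 1.43×10⁻⁴ s⁻¹
Pressure gradient: |∂P/∂n| = 1300 Pa / 242000 m = 5.37×10⁻³ Pa/m
Geostrophic balance (pressure-gradient force = Coriolis force):
V_g = (1/(fρ)) |∂P/∂n| = 5.37×10⁻³ / (1.43×10⁻⁴ × 1.22) = 30.8 m/s

30.8 m s⁻¹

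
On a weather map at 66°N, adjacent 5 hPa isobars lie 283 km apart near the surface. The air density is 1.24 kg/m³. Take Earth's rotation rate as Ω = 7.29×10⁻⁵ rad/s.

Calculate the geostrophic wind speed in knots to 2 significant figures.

21 knots

Coriolis parameter at 66°N:
f = 2Ω sin φ = 2 × 7.29×10⁻⁵ × sin 66° = 1.33×10⁻⁴ s⁻¹
Pressure gradient: |∂P/∂n| = 500 Pa / 283000 m = 1.77×10⁻³ Pa/m
Geostrophic balance (pressure-gradient force = Coriolis force):
V_g = (1/(fρ)) |∂P/∂n| = 1.77×10⁻³ / (1.33×10⁻⁴ × 1.24) = 10.7 m/s
Converting: 10.7 m/s × 1.944 = 21 knots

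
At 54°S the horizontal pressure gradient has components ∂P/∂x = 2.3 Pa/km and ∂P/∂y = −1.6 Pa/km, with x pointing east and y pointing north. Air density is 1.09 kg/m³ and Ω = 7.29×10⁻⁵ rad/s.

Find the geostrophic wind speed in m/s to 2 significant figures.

Coriolis parameter at 54°S:
f = 2Ω sin φ = 2 × 7.29×10⁻⁵ × sin 54° = 1.18×10⁻⁴ s⁻¹
In the Southern Hemisphere f is negative: f = −1.18×10⁻⁴ s⁻¹.
Component geostrophic relations (x east, y north):
u_g = −(1/(fρ)) ∂P/∂y,  v_g = (1/(fρ)) ∂P/∂x
u_g = −(−1.6×10⁻³)/(−1.18×10⁻⁴ × 1.09) = −12.4 m/s;  v_g = (2.3×10⁻³)/(−1.18×10⁻⁴ × 1.09) = −17.9 m/s
|V_g| = √(u_g² + v_g²) = 21.8 m/s

22 m/s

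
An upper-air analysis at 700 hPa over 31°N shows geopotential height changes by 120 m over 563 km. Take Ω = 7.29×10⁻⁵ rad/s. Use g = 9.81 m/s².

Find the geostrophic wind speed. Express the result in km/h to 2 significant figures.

Coriolis parameter at 31°N:
f = 2Ω sin φ = 2 × 7.29×10⁻⁵ × sin 31° = 7.51×10⁻⁵ s⁻¹
Height gradient: |∂Z/∂n| = 120 m / 563000 m = 2.13×10⁻⁴
On a pressure surface, geostrophic balance gives V_g = (g/f)|∂Z/∂n|:
V_g = 9.81 × 2.13×10⁻⁴ / 7.51×10⁻⁵ = 27.8 m/s
Converting: 27.8 m/s × 3.6 = 100 km/h

100 km/h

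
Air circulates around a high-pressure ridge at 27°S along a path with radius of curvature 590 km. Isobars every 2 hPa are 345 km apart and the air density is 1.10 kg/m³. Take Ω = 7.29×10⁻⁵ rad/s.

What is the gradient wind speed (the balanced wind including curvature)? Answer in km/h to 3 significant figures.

40.1 km/h

Coriolis parameter at 27°S:
f = 2Ω sin φ = 2 × 7.29×10⁻⁵ × sin 27° = 6.62×10⁻⁵ s⁻¹
Pressure gradient: |∂P/∂n| = 200 Pa / 345000 m = 5.80×10⁻⁴ Pa/m
Geostrophic speed: V_g = |∂P/∂n|/(fρ) = 5.80×10⁻⁴/(6.62×10⁻⁵ × 1.10) = 7.96 m/s
Around a high, pressure-gradient force acts outward with centrifugal, so Coriolis balances both:
fV = (1/ρ)|∂P/∂n| + V²/R  →  V² − fR·V + fR·V_g = 0
With fR = 6.62×10⁻⁵ × 590×10³ m = 39.1 m/s:
V = [fR − √((fR)² − 4 fR V_g)]/2 = [39.1 − √(39.1² − 4×39.1×7.96)]/2 = 11.1 m/s
Supergeostrophic (V > V_g = 7.96 m/s), as expected around a high.
Converting: 11.1 m/s × 3.6 = 40.1 km/h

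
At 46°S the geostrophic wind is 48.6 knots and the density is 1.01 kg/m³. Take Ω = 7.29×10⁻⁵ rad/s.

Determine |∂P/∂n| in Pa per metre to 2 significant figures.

Coriolis parameter at 46°S:
f = 2Ω sin φ = 2 × 7.29×10⁻⁵ × sin 46° = 1.05×10⁻⁴ s⁻¹
Wind speed in SI: 48.6 knots = 25.0 m/s
Geostrophic balance rearranged: |∂P/∂n| = f ρ V_g
|∂P/∂n| = 1.05×10⁻⁴ × 1.01 × 25.0 = 2.65×10⁻³ Pa/m

2.6×10⁻³ Pa/m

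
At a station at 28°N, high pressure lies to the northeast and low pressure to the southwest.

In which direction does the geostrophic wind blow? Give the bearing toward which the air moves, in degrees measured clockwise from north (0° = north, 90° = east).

The pressure-gradient force points toward the southwest (bearing 225°).
Geostrophic balance: in the Northern Hemisphere the Coriolis force deflects motion to the right, so the geostrophic wind blows 90° to the right of the pressure-gradient force (low pressure on the left).
Rotating 225° by 90° clockwise gives 315° — the wind blows toward the northwest.

315°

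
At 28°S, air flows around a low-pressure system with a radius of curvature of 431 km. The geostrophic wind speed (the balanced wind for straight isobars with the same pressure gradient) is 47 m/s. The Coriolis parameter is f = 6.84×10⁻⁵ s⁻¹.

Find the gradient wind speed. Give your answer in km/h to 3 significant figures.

Around a low, centrifugal force acts outward with Coriolis, so pressure-gradient force balances both:
(1/ρ)|∂P/∂n| = fV + V²/R  →  V² + fR·V − fR·V_g = 0
With fR = 6.84×10⁻⁵ × 431×10³ m = 29.5 m/s:
V = [−fR + √((fR)² + 4 fR V_g)]/2 = [−29.5 + √(29.5² + 4×29.5×47)]/2 = 25.3 m/s
Subgeostrophic (V < V_g = 47 m/s), as expected around a low.
Converting: 25.3 m/s × 3.6 = 91.1 km/h

91.1 km/h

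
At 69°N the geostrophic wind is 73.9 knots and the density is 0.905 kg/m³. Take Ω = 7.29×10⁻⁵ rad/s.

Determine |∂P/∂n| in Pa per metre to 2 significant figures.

4.7×10⁻³ Pa/m

Coriolis parameter at 69°N:
f = 2Ω sin φ = 2 × 7.29×10⁻⁵ × sin 69° = 1.36×10⁻⁴ s⁻¹
Wind speed in SI: 73.9 knots = 38.0 m/s
Geostrophic balance rearranged: |∂P/∂n| = f ρ V_g
|∂P/∂n| = 1.36×10⁻⁴ × 0.905 × 38.0 = 4.68×10⁻³ Pa/m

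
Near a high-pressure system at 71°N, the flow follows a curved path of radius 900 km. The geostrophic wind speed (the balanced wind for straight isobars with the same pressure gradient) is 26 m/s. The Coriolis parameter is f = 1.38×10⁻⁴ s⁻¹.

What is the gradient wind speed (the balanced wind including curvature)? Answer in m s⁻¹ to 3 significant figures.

Around a high, pressure-gradient force acts outward with centrifugal, so Coriolis balances both:
fV = (1/ρ)|∂P/∂n| + V²/R  →  V² − fR·V + fR·V_g = 0
With fR = 1.38×10⁻⁴ × 900×10³ m = 124 m/s:
V = [fR − √((fR)² − 4 fR V_g)]/2 = [124 − √(124² − 4×124×26)]/2 = 37.1 m/s
Supergeostrophic (V > V_g = 26 m/s), as expected around a high.

37.1 m s⁻¹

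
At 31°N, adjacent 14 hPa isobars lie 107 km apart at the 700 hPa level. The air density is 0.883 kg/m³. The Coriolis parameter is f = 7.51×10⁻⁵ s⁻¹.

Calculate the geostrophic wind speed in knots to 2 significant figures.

Pressure gradient: |∂P/∂n| = 1400 Pa / 107000 m = 1.31×10⁻² Pa/m
Geostrophic balance (pressure-gradient force = Coriolis force):
V_g = (1/(fρ)) |∂P/∂n| = 1.31×10⁻² / (7.51×10⁻⁵ × 0.883) = 197 m/s
Converting: 197 m/s × 1.944 = 380 knots

380 knots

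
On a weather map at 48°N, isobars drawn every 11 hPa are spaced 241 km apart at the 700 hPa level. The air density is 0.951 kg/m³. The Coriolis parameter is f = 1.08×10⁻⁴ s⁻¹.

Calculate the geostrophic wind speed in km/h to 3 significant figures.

Pressure gradient: |∂P/∂n| = 1100 Pa / 241000 m = 4.56×10⁻³ Pa/m
Geostrophic balance (pressure-gradient force = Coriolis force):
V_g = (1/(fρ)) |∂P/∂n| = 4.56×10⁻³ / (1.08×10⁻⁴ × 0.951) = 44.4 m/s
Converting: 44.4 m/s × 3.6 = 160 km/h

160 km/h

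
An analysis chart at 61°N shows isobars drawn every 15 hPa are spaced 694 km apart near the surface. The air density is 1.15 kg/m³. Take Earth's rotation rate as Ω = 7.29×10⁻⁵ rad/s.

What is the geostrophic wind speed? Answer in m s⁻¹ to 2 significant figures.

15 m s⁻¹

Coriolis parameter at 61°N:
f = 2Ω sin φ = 2 × 7.29×10⁻⁵ × sin 61° = 1.28×10⁻⁴ s⁻¹
Pressure gradient: |∂P/∂n| = 1500 Pa / 694000 m = 2.16×10⁻³ Pa/m
Geostrophic balance (pressure-gradient force = Coriolis force):
V_g = (1/(fρ)) |∂P/∂n| = 2.16×10⁻³ / (1.28×10⁻⁴ × 1.15) = 14.7 m/s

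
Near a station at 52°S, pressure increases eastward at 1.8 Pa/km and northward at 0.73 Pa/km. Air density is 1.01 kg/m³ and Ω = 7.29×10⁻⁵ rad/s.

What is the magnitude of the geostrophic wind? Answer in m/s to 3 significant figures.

16.7 m/s

Coriolis parameter at 52°S:
f = 2Ω sin φ = 2 × 7.29×10⁻⁵ × sin 52° = 1.15×10⁻⁴ s⁻¹
In the Southern Hemisphere f is negative: f = −1.15×10⁻⁴ s⁻¹.
Component geostrophic relations (x east, y north):
u_g = −(1/(fρ)) ∂P/∂y,  v_g = (1/(fρ)) ∂P/∂x
u_g = −(0.73×10⁻³)/(−1.15×10⁻⁴ × 1.01) = 6.29 m/s;  v_g = (1.8×10⁻³)/(−1.15×10⁻⁴ × 1.01) = −15.5 m/s
|V_g| = √(u_g² + v_g²) = 16.7 m/s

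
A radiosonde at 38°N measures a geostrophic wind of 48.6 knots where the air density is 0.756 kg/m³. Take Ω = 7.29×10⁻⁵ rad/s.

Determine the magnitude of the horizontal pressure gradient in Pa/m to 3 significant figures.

Coriolis parameter at 38°N:
f = 2Ω sin φ = 2 × 7.29×10⁻⁵ × sin 38° = 8.98×10⁻⁵ s⁻¹
Wind speed in SI: 48.6 knots = 25.0 m/s
Geostrophic balance rearranged: |∂P/∂n| = f ρ V_g
|∂P/∂n| = 8.98×10⁻⁵ × 0.756 × 25.0 = 1.70×10⁻³ Pa/m

1.70×10⁻³ Pa/m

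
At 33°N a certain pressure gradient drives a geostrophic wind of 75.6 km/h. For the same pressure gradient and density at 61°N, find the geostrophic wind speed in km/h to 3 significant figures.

With the same pressure gradient and density, V_g ∝ 1/f ∝ 1/sin φ.
V₂ = V₁ · sin φ₁ / sin φ₂ = 75.6 × sin 33° / sin 61°
V₂ = 75.6 × 0.5446/0.8746 = 47.1 km/h

47.1 km/h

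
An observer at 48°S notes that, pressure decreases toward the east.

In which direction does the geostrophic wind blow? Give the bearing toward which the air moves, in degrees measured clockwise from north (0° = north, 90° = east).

The pressure-gradient force points toward the east (bearing 090°).
Geostrophic balance: in the Southern Hemisphere the Coriolis force deflects motion to the left, so the geostrophic wind blows 90° to the left of the pressure-gradient force (low pressure on the right).
Rotating 090° by 90° counterclockwise gives 000° — the wind blows toward the north.

000°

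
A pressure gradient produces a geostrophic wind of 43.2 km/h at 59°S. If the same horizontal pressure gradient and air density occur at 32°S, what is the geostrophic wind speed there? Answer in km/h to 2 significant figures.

70 km/h

With the same pressure gradient and density, V_g ∝ 1/f ∝ 1/sin φ.
V₂ = V₁ · sin φ₁ / sin φ₂ = 43.2 × sin 59° / sin 32°
V₂ = 43.2 × 0.8572/0.5299 = 70 km/h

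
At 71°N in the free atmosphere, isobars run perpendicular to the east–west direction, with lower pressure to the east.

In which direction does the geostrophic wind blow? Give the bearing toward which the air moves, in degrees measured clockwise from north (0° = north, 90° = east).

180°

The pressure-gradient force points toward the east (bearing 090°).
Geostrophic balance: in the Northern Hemisphere the Coriolis force deflects motion to the right, so the geostrophic wind blows 90° to the right of the pressure-gradient force (low pressure on the left).
Rotating 090° by 90° clockwise gives 180° — the wind blows toward the south.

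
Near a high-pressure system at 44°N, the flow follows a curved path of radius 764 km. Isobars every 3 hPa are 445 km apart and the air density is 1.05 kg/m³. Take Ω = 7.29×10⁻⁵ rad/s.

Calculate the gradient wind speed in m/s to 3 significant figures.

Coriolis parameter at 44°N:
f = 2Ω sin φ = 2 × 7.29×10⁻⁵ × sin 44° = 1.01×10⁻⁴ s⁻¹
Pressure gradient: |∂P/∂n| = 300 Pa / 445000 m = 6.74×10⁻⁴ Pa/m
Geostrophic speed: V_g = |∂P/∂n|/(fρ) = 6.74×10⁻⁴/(1.01×10⁻⁴ × 1.05) = 6.34 m/s
Around a high, pressure-gradient force acts outward with centrifugal, so Coriolis balances both:
fV = (1/ρ)|∂P/∂n| + V²/R  →  V² − fR·V + fR·V_g = 0
With fR = 1.01×10⁻⁴ × 764×10³ m = 77.4 m/s:
V = [fR − √((fR)² − 4 fR V_g)]/2 = [77.4 − √(77.4² − 4×77.4×6.34)]/2 = 6.97 m/s
Supergeostrophic (V > V_g = 6.34 m/s), as expected around a high.

6.97 m/s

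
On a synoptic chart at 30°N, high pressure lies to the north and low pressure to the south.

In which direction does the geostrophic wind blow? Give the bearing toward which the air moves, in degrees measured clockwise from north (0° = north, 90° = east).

270°

The pressure-gradient force points toward the south (bearing 180°).
Geostrophic balance: in the Northern Hemisphere the Coriolis force deflects motion to the right, so the geostrophic wind blows 90° to the right of the pressure-gradient force (low pressure on the left).
Rotating 180° by 90° clockwise gives 270° — the wind blows toward the west.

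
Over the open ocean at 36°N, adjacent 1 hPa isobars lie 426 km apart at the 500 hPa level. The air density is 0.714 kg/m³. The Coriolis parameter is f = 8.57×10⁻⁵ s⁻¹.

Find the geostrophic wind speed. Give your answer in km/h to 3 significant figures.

13.8 km/h

Pressure gradient: |∂P/∂n| = 100 Pa / 426000 m = 2.35×10⁻⁴ Pa/m
Geostrophic balance (pressure-gradient force = Coriolis force):
V_g = (1/(fρ)) |∂P/∂n| = 2.35×10⁻⁴ / (8.57×10⁻⁵ × 0.714) = 3.84 m/s
Converting: 3.84 m/s × 3.6 = 13.8 km/h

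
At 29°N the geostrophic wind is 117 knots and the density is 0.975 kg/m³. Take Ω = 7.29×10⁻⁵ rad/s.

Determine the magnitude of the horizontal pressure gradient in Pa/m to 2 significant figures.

4.1×10⁻³ Pa/m

Coriolis parameter at 29°N:
f = 2Ω sin φ = 2 × 7.29×10⁻⁵ × sin 29° = 7.07×10⁻⁵ s⁻¹
Wind speed in SI: 117 knots = 60.2 m/s
Geostrophic balance rearranged: |∂P/∂n| = f ρ V_g
|∂P/∂n| = 7.07×10⁻⁵ × 0.975 × 60.2 = 4.15×10⁻³ Pa/m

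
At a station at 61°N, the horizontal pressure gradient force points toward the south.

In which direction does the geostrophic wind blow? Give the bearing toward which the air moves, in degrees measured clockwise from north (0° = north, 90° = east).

270°

The pressure-gradient force points toward the south (bearing 180°).
Geostrophic balance: in the Northern Hemisphere the Coriolis force deflects motion to the right, so the geostrophic wind blows 90° to the right of the pressure-gradient force (low pressure on the left).
Rotating 180° by 90° clockwise gives 270° — the wind blows toward the west.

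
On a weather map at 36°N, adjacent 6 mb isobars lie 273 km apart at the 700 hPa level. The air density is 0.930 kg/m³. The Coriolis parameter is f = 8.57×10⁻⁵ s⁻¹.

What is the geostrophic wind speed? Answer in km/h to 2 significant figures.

Pressure gradient: |∂P/∂n| = 600 Pa / 273000 m = 2.20×10⁻³ Pa/m
Geostrophic balance (pressure-gradient force = Coriolis force):
V_g = (1/(fρ)) |∂P/∂n| = 2.20×10⁻³ / (8.57×10⁻⁵ × 0.930) = 27.6 m/s
Converting: 27.6 m/s × 3.6 = 99 km/h

99 km/h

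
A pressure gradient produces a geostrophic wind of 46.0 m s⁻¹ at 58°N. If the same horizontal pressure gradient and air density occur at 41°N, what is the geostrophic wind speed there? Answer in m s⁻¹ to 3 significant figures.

59.5 m s⁻¹

With the same pressure gradient and density, V_g ∝ 1/f ∝ 1/sin φ.
V₂ = V₁ · sin φ₁ / sin φ₂ = 46.0 × sin 58° / sin 41°
V₂ = 46.0 × 0.8480/0.6561 = 59.5 m s⁻¹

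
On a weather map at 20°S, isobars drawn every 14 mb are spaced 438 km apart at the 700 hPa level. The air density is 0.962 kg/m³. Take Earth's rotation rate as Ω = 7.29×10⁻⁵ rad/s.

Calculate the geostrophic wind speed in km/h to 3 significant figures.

240 km/h

Coriolis parameter at 20°S:
f = 2Ω sin φ = 2 × 7.29×10⁻⁵ × sin 20° = 4.99×10⁻⁵ s⁻¹
Pressure gradient: |∂P/∂n| = 1400 Pa / 438000 m = 3.20×10⁻³ Pa/m
Geostrophic balance (pressure-gradient force = Coriolis force):
V_g = (1/(fρ)) |∂P/∂n| = 3.20×10⁻³ / (4.99×10⁻⁵ × 0.962) = 66.6 m/s
Converting: 66.6 m/s × 3.6 = 240 km/h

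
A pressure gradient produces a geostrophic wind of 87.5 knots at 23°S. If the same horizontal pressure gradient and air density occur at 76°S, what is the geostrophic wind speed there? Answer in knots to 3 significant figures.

35.2 knots

With the same pressure gradient and density, V_g ∝ 1/f ∝ 1/sin φ.
V₂ = V₁ · sin φ₁ / sin φ₂ = 87.5 × sin 23° / sin 76°
V₂ = 87.5 × 0.3907/0.9703 = 35.2 knots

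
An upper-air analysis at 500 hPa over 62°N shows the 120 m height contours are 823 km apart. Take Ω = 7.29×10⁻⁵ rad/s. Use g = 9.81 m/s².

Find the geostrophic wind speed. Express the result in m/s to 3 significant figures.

Coriolis parameter at 62°N:
f = 2Ω sin φ = 2 × 7.29×10⁻⁵ × sin 62° = 1.29×10⁻⁴ s⁻¹
Height gradient: |∂Z/∂n| = 120 m / 823000 m = 1.46×10⁻⁴
On a pressure surface, geostrophic balance gives V_g = (g/f)|∂Z/∂n|:
V_g = 9.81 × 1.46×10⁻⁴ / 1.29×10⁻⁴ = 11.1 m/s

11.1 m/s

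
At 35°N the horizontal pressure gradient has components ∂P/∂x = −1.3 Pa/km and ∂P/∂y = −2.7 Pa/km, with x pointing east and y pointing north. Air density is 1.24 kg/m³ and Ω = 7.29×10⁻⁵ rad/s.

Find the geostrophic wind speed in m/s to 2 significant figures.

Coriolis parameter at 35°N:
f = 2Ω sin φ = 2 × 7.29×10⁻⁵ × sin 35° = 8.36×10⁻⁵ s⁻¹
Component geostrophic relations (x east, y north):
u_g = −(1/(fρ)) ∂P/∂y,  v_g = (1/(fρ)) ∂P/∂x
u_g = −(−2.7×10⁻³)/(8.36×10⁻⁵ × 1.24) = 26.0 m/s;  v_g = (−1.3×10⁻³)/(8.36×10⁻⁵ × 1.24) = −12.5 m/s
|V_g| = √(u_g² + v_g²) = 28.9 m/s

29 m/s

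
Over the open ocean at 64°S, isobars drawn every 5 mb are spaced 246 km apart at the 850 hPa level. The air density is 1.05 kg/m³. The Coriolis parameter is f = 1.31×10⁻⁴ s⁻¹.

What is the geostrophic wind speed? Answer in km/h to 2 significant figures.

Pressure gradient: |∂P/∂n| = 500 Pa / 246000 m = 2.03×10⁻³ Pa/m
Geostrophic balance (pressure-gradient force = Coriolis force):
V_g = (1/(fρ)) |∂P/∂n| = 2.03×10⁻³ / (1.31×10⁻⁴ × 1.05) = 14.8 m/s
Converting: 14.8 m/s × 3.6 = 53 km/h

53 km/h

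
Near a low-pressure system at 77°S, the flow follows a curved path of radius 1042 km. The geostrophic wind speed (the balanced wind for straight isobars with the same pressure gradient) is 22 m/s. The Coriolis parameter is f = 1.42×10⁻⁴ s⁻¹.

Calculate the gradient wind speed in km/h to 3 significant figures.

70.0 km/h

Around a low, centrifugal force acts outward with Coriolis, so pressure-gradient force balances both:
(1/ρ)|∂P/∂n| = fV + V²/R  →  V² + fR·V − fR·V_g = 0
With fR = 1.42×10⁻⁴ × 1042×10³ m = 148 m/s:
V = [−fR + √((fR)² + 4 fR V_g)]/2 = [−148 + √(148² + 4×148×22)]/2 = 19.4 m/s
Subgeostrophic (V < V_g = 22 m/s), as expected around a low.
Converting: 19.4 m/s × 3.6 = 70.0 km/h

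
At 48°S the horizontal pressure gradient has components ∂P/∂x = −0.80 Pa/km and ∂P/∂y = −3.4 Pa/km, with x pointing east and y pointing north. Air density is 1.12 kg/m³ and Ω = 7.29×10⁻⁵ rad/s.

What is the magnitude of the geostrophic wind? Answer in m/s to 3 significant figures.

Coriolis parameter at 48°S:
f = 2Ω sin φ = 2 × 7.29×10⁻⁵ × sin 48° = 1.08×10⁻⁴ s⁻¹
In the Southern Hemisphere f is negative: f = −1.08×10⁻⁴ s⁻¹.
Component geostrophic relations (x east, y north):
u_g = −(1/(fρ)) ∂P/∂y,  v_g = (1/(fρ)) ∂P/∂x
u_g = −(−3.4×10⁻³)/(−1.08×10⁻⁴ × 1.12) = −28.0 m/s;  v_g = (−0.80×10⁻³)/(−1.08×10⁻⁴ × 1.12) = 6.59 m/s
|V_g| = √(u_g² + v_g²) = 28.8 m/s

28.8 m/s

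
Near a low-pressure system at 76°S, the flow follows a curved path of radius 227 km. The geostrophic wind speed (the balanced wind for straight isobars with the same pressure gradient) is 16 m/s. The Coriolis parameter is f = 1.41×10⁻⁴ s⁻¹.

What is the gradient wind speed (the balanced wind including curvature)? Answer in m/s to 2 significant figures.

12 m/s

Around a low, centrifugal force acts outward with Coriolis, so pressure-gradient force balances both:
(1/ρ)|∂P/∂n| = fV + V²/R  →  V² + fR·V − fR·V_g = 0
With fR = 1.41×10⁻⁴ × 227×10³ m = 32.0 m/s:
V = [−fR + √((fR)² + 4 fR V_g)]/2 = [−32.0 + √(32.0² + 4×32.0×16)]/2 = 11.7 m/s
Subgeostrophic (V < V_g = 16 m/s), as expected around a low.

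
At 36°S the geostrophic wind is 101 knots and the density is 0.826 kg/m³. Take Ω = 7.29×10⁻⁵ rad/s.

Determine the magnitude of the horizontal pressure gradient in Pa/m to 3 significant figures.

Coriolis parameter at 36°S:
f = 2Ω sin φ = 2 × 7.29×10⁻⁵ × sin 36° = 8.57×10⁻⁵ s⁻¹
Wind speed in SI: 101 knots = 52.0 m/s
Geostrophic balance rearranged: |∂P/∂n| = f ρ V_g
|∂P/∂n| = 8.57×10⁻⁵ × 0.826 × 52.0 = 3.68×10⁻³ Pa/m

3.68×10⁻³ Pa/m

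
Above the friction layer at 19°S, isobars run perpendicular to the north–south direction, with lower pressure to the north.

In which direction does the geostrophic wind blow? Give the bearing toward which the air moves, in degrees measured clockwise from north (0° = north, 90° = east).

The pressure-gradient force points toward the north (bearing 000°).
Geostrophic balance: in the Southern Hemisphere the Coriolis force deflects motion to the left, so the geostrophic wind blows 90° to the left of the pressure-gradient force (low pressure on the right).
Rotating 000° by 90° counterclockwise gives 270° — the wind blows toward the west.

270°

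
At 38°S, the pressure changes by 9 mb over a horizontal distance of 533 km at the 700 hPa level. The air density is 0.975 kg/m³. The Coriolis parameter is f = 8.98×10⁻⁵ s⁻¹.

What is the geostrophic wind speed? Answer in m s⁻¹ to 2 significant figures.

Pressure gradient: |∂P/∂n| = 900 Pa / 533000 m = 1.69×10⁻³ Pa/m
Geostrophic balance (pressure-gradient force = Coriolis force):
V_g = (1/(fρ)) |∂P/∂n| = 1.69×10⁻³ / (8.98×10⁻⁵ × 0.975) = 19.3 m/s

19 m s⁻¹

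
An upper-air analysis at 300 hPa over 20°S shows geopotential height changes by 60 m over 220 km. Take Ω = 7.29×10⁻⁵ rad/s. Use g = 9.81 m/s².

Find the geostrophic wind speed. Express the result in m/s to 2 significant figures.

Coriolis parameter at 20°S:
f = 2Ω sin φ = 2 × 7.29×10⁻⁵ × sin 20° = 4.99×10⁻⁵ s⁻¹
Height gradient: |∂Z/∂n| = 60 m / 220000 m = 2.73×10⁻⁴
On a pressure surface, geostrophic balance gives V_g = (g/f)|∂Z/∂n|:
V_g = 9.81 × 2.73×10⁻⁴ / 4.99×10⁻⁵ = 53.7 m/s

54 m/s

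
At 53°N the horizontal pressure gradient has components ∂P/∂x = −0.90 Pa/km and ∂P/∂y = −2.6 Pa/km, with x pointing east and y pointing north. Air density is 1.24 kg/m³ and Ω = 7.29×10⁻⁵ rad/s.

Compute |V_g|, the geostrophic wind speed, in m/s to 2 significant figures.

19 m/s

Coriolis parameter at 53°N:
f = 2Ω sin φ = 2 × 7.29×10⁻⁵ × sin 53° = 1.16×10⁻⁴ s⁻¹
Component geostrophic relations (x east, y north):
u_g = −(1/(fρ)) ∂P/∂y,  v_g = (1/(fρ)) ∂P/∂x
u_g = −(−2.6×10⁻³)/(1.16×10⁻⁴ × 1.24) = 18.0 m/s;  v_g = (−0.90×10⁻³)/(1.16×10⁻⁴ × 1.24) = −6.23 m/s
|V_g| = √(u_g² + v_g²) = 19.1 m/s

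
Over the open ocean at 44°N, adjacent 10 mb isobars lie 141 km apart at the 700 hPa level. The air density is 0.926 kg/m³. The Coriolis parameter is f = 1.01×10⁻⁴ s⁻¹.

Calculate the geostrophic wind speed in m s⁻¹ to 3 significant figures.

75.8 m s⁻¹

Pressure gradient: |∂P/∂n| = 1000 Pa / 141000 m = 7.09×10⁻³ Pa/m
Geostrophic balance (pressure-gradient force = Coriolis force):
V_g = (1/(fρ)) |∂P/∂n| = 7.09×10⁻³ / (1.01×10⁻⁴ × 0.926) = 75.8 m/s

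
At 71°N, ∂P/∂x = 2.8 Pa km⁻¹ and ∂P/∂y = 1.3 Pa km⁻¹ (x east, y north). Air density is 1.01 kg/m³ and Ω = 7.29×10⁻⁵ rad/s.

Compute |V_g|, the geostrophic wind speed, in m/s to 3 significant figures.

22.2 m/s

Coriolis parameter at 71°N:
f = 2Ω sin φ = 2 × 7.29×10⁻⁵ × sin 71° = 1.38×10⁻⁴ s⁻¹
Component geostrophic relations (x east, y north):
u_g = −(1/(fρ)) ∂P/∂y,  v_g = (1/(fρ)) ∂P/∂x
u_g = −(1.3×10⁻³)/(1.38×10⁻⁴ × 1.01) = −9.34 m/s;  v_g = (2.8×10⁻³)/(1.38×10⁻⁴ × 1.01) = 20.1 m/s
|V_g| = √(u_g² + v_g²) = 22.2 m/s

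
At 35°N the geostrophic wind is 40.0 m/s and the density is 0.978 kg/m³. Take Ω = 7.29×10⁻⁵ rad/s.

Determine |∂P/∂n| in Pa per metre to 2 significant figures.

Coriolis parameter at 35°N:
f = 2Ω sin φ = 2 × 7.29×10⁻⁵ × sin 35° = 8.36×10⁻⁵ s⁻¹
Geostrophic balance rearranged: |∂P/∂n| = f ρ V_g
|∂P/∂n| = 8.36×10⁻⁵ × 0.978 × 40.0 = 3.27×10⁻³ Pa/m

3.3×10⁻³ Pa/m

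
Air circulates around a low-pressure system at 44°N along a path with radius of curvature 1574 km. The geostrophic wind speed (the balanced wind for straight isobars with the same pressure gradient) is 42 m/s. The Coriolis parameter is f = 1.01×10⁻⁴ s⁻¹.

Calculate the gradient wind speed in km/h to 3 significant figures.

124 km/h

Around a low, centrifugal force acts outward with Coriolis, so pressure-gradient force balances both:
(1/ρ)|∂P/∂n| = fV + V²/R  →  V² + fR·V − fR·V_g = 0
With fR = 1.01×10⁻⁴ × 1574×10³ m = 159 m/s:
V = [−fR + √((fR)² + 4 fR V_g)]/2 = [−159 + √(159² + 4×159×42)]/2 = 34.5 m/s
Subgeostrophic (V < V_g = 42 m/s), as expected around a low.
Converting: 34.5 m/s × 3.6 = 124 km/h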